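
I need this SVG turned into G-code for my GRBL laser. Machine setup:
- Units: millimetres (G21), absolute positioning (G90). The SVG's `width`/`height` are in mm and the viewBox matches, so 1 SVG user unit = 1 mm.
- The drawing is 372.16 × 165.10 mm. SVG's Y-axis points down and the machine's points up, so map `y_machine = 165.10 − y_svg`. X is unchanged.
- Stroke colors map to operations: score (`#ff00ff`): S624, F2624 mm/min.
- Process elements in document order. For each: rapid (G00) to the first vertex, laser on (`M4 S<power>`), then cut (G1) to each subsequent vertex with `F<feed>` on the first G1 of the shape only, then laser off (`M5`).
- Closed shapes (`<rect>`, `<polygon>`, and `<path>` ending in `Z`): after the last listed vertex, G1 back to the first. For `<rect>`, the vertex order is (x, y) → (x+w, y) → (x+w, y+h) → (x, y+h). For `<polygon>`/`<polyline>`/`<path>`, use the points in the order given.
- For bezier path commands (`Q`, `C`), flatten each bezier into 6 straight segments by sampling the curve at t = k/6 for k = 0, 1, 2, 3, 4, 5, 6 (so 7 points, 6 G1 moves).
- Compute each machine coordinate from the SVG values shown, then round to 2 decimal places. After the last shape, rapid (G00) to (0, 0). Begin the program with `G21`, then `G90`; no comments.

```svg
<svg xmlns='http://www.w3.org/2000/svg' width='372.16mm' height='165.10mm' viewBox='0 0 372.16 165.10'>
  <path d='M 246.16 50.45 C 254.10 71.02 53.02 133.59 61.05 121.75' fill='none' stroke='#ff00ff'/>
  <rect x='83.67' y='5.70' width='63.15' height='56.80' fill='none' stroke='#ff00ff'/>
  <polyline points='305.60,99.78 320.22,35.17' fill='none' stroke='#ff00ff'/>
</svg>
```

G21
G90
G00 X246.16 Y114.65
M4 S624
G1 X234.65 Y101.40 F2624
G1 X199.91 Y84.39
G1 X153.57 Y66.85
G1 X107.24 Y52.00
G1 X72.53 Y43.09
G1 X61.05 Y43.35
M5
G00 X83.67 Y159.40
M4 S624
G1 X146.82 Y159.40 F2624
G1 X146.82 Y102.60
G1 X83.67 Y102.60
G1 X83.67 Y159.40
M5
G00 X305.60 Y65.32
M4 S624
G1 X320.22 Y129.93 F2624
M5
G00 X0.00 Y0.00

1 u = 1 mm; y_m = 165.10 − y.

[1] `<path>` cubic bezier, #ff00ff→score S624 F2624: (246.16,114.65) → (234.65,101.40) → (199.91,84.39) → (153.57,66.85) → (107.24,52.00) → (72.53,43.09) → (61.05,43.35)

[2] `<rect>` rectangle, #ff00ff→score S624 F2624: (83.67,159.40) → (146.82,159.40) → (146.82,102.60) → (83.67,102.60) → (83.67,159.40) (closed)

[3] `<polyline>` line segment, #ff00ff→score S624 F2624: (305.60,65.32) → (320.22,129.93)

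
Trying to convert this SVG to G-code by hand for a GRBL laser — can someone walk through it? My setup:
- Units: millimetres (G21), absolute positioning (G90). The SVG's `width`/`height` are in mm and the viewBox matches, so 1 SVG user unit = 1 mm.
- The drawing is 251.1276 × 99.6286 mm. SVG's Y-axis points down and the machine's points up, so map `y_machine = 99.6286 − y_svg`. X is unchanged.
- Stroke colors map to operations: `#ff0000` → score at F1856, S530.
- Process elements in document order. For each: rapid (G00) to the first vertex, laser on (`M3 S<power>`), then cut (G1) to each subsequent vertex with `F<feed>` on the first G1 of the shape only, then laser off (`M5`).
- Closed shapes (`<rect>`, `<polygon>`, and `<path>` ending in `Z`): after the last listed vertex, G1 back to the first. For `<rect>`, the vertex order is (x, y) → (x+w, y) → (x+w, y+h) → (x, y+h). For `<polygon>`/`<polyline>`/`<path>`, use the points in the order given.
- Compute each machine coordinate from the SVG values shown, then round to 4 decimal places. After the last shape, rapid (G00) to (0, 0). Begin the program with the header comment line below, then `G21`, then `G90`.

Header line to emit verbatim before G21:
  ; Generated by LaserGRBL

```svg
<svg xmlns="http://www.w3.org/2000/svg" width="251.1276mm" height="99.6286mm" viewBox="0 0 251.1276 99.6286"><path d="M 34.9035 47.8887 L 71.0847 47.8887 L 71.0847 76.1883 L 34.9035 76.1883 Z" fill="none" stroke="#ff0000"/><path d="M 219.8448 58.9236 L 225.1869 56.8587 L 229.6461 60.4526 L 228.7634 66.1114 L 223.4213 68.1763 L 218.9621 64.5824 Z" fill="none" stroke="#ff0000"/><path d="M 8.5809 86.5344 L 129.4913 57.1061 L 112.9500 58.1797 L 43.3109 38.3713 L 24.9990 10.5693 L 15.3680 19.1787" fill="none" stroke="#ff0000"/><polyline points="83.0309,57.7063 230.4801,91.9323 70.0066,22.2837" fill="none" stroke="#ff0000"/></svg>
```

1 u = 1 mm; y_m = 99.6286 − y.

[1] `<path>` rectangle, #ff0000→score S530 F1856: (34.9035,51.7399) → (71.0847,51.7399) → (71.0847,23.4403) → (34.9035,23.4403) → (34.9035,51.7399) (closed)

[2] `<path>` regular polygon, #ff0000→score S530 F1856: (219.8448,40.7050) → (225.1869,42.7699) → (229.6461,39.1760) → (228.7634,33.5172) → (223.4213,31.4523) → (218.9621,35.0462) → (219.8448,40.7050) (closed)

[3] `<path>` open polyline, #ff0000→score S530 F1856: (8.5809,13.0942) → (129.4913,42.5225) → (112.9500,41.4489) → (43.3109,61.2573) → (24.9990,89.0593) → (15.3680,80.4499)

[4] `<polyline>` open polyline, #ff0000→score S530 F1856: (83.0309,41.9223) → (230.4801,7.6963) → (70.0066,77.3449)

; Generated by LaserGRBL
G21
G90
G00 X34.9035 Y51.7399
M3 S530
G1 X71.0847 Y51.7399 F1856
G1 X71.0847 Y23.4403
G1 X34.9035 Y23.4403
G1 X34.9035 Y51.7399
M5
G00 X219.8448 Y40.7050
M3 S530
G1 X225.1869 Y42.7699 F1856
G1 X229.6461 Y39.1760
G1 X228.7634 Y33.5172
G1 X223.4213 Y31.4523
G1 X218.9621 Y35.0462
G1 X219.8448 Y40.7050
M5
G00 X8.5809 Y13.0942
M3 S530
G1 X129.4913 Y42.5225 F1856
G1 X112.9500 Y41.4489
G1 X43.3109 Y61.2573
G1 X24.9990 Y89.0593
G1 X15.3680 Y80.4499
M5
G00 X83.0309 Y41.9223
M3 S530
G1 X230.4801 Y7.6963 F1856
G1 X70.0066 Y77.3449
M5
G00 X0.0000 Y0.0000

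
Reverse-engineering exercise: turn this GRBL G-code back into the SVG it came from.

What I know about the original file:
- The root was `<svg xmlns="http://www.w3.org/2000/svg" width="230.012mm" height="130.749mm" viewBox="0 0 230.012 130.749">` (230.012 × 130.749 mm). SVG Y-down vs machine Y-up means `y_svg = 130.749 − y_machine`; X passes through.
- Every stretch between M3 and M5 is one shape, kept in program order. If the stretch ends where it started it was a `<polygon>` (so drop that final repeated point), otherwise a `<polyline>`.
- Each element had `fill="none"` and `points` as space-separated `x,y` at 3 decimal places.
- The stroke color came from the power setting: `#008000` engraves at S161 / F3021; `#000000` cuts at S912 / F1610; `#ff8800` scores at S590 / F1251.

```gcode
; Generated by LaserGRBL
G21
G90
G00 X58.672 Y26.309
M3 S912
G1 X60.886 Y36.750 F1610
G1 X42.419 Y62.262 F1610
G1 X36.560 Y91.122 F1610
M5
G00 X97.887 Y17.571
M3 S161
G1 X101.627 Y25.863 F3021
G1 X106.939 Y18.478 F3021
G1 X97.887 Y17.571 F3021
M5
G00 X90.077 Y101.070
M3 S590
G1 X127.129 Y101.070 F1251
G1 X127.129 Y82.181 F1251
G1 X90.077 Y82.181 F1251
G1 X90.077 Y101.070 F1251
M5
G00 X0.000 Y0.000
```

<svg xmlns="http://www.w3.org/2000/svg" width="230.012mm" height="130.749mm" viewBox="0 0 230.012 130.749">
  <polyline points="58.672,104.440 60.886,93.999 42.419,68.487 36.560,39.627" fill="none" stroke="#000000"/>
  <polygon points="97.887,113.178 101.627,104.886 106.939,112.271" fill="none" stroke="#008000"/>
  <polygon points="90.077,29.679 127.129,29.679 127.129,48.568 90.077,48.568" fill="none" stroke="#ff8800"/>
</svg>

Machine Y-up, SVG Y-down with viewBox height 130.749, so y_svg = 130.749 − y_machine; X carries over.

Run 1: power S912 maps to stroke `#000000` (cut). The run is open, so emit a `<polyline>` with points (Y-flipped): 58.672,104.440 60.886,93.999 42.419,68.487 36.560,39.627.

Run 2: the run's S161 means `#008000` (engrave). The run returns to its start, so emit a `<polygon>` with points (Y-flipped): 97.887,113.178 101.627,104.886 106.939,112.271.

Run 3: S590 ⇒ score layer `#ff8800`. The run returns to its start, so emit a `<polygon>` with points (Y-flipped): 90.077,29.679 127.129,29.679 127.129,48.568 90.077,48.568.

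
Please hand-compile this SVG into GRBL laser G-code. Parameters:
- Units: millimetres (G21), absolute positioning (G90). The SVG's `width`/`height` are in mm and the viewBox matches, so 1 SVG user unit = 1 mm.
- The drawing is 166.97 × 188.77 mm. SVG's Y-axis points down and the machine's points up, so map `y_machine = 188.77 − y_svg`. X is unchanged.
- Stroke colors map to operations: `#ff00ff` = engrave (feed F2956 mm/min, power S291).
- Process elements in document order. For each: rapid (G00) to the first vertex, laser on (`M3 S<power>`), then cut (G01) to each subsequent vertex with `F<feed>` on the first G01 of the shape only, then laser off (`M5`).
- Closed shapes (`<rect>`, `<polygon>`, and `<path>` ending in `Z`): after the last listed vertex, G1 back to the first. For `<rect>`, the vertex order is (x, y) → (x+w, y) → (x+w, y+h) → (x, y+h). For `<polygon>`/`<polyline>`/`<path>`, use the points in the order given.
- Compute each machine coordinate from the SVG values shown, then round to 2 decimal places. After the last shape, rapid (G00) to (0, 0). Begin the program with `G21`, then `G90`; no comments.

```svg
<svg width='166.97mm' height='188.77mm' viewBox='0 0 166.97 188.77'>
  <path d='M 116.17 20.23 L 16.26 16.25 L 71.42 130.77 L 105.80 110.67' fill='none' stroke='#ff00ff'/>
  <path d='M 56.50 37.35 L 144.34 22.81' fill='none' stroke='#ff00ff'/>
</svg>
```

G21
G90
G00 X116.17 Y168.54
M3 S291
G01 X16.26 Y172.52 F2956
G01 X71.42 Y58.00
G01 X105.80 Y78.10
M5
G00 X56.50 Y151.42
M3 S291
G01 X144.34 Y165.96 F2956
M5
G00 X0.00 Y0.00

viewBox `0 0 166.97 188.77` with mm width/height → 1 unit = 1 mm. Flip: y_m = 188.77 − y_svg.

**Shape 1** — `<path>` open polyline, stroke `#ff00ff` → engrave (S291, F2956). Machine vertices: (116.17,168.54) → (16.26,172.52) → (71.42,58.00) → (105.80,78.10). Open path.

**Shape 2** — `<path>` line segment, stroke `#ff00ff` → engrave (S291, F2956). Machine vertices: (56.50,151.42) → (144.34,165.96). Open path.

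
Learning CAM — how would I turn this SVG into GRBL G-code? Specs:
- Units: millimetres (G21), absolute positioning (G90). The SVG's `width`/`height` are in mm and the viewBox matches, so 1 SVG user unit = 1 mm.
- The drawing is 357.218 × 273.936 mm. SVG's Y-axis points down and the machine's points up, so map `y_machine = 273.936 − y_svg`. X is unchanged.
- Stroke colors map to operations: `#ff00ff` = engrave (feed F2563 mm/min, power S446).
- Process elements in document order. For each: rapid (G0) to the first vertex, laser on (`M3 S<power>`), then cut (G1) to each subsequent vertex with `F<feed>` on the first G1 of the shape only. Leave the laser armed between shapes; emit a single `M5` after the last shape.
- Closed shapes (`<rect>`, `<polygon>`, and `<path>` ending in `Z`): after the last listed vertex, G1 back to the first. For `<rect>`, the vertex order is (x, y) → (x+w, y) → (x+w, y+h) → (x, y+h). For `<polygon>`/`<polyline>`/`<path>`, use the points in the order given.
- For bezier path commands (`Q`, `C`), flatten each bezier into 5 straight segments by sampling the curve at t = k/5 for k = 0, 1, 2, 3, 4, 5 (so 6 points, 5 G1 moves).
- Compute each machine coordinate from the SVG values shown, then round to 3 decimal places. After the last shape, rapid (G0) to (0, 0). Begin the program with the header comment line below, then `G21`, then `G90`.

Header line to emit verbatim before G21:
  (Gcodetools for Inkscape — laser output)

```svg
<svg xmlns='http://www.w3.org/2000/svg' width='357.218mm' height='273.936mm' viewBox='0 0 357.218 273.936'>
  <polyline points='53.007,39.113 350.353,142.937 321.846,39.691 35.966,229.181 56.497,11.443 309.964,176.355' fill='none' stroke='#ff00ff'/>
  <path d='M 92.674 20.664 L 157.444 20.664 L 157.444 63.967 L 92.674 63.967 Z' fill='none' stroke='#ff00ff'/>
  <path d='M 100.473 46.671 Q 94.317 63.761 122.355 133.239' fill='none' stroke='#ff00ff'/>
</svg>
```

Since the viewBox matches the mm dimensions, user units are millimetres directly. The only transform is the Y-flip y_m = 273.936 − y_svg.

Shape 1 is a open polyline drawn with `<polyline>`. Its stroke #ff00ff means engrave at S446, F2563. After flipping Y the toolpath is (53.007,234.823) → (350.353,130.999) → (321.846,234.245) → (35.966,44.755) → (56.497,262.493) → (309.964,97.581).

Shape 2 is a rectangle drawn with `<path>`. Its stroke #ff00ff means engrave at S446, F2563. After flipping Y the toolpath is (92.674,253.272) → (157.444,253.272) → (157.444,209.969) → (92.674,209.969) → (92.674,253.272), returning to the start.

Shape 3 is a quadratic bezier drawn with `<path>`. Its stroke #ff00ff means engrave at S446, F2563. After flipping Y the toolpath is (100.473,227.265) → (99.378,218.333) → (101.019,205.211) → (105.396,187.897) → (112.508,166.393) → (122.355,140.697).

(Gcodetools for Inkscape — laser output)
G21
G90
G0 X53.007 Y234.823
M3 S446
G1 X350.353 Y130.999 F2563
G1 X321.846 Y234.245
G1 X35.966 Y44.755
G1 X56.497 Y262.493
G1 X309.964 Y97.581
G0 X92.674 Y253.272
M3 S446
G1 X157.444 Y253.272 F2563
G1 X157.444 Y209.969
G1 X92.674 Y209.969
G1 X92.674 Y253.272
G0 X100.473 Y227.265
M3 S446
G1 X99.378 Y218.333 F2563
G1 X101.019 Y205.211
G1 X105.396 Y187.897
G1 X112.508 Y166.393
G1 X122.355 Y140.697
M5
G0 X0.000 Y0.000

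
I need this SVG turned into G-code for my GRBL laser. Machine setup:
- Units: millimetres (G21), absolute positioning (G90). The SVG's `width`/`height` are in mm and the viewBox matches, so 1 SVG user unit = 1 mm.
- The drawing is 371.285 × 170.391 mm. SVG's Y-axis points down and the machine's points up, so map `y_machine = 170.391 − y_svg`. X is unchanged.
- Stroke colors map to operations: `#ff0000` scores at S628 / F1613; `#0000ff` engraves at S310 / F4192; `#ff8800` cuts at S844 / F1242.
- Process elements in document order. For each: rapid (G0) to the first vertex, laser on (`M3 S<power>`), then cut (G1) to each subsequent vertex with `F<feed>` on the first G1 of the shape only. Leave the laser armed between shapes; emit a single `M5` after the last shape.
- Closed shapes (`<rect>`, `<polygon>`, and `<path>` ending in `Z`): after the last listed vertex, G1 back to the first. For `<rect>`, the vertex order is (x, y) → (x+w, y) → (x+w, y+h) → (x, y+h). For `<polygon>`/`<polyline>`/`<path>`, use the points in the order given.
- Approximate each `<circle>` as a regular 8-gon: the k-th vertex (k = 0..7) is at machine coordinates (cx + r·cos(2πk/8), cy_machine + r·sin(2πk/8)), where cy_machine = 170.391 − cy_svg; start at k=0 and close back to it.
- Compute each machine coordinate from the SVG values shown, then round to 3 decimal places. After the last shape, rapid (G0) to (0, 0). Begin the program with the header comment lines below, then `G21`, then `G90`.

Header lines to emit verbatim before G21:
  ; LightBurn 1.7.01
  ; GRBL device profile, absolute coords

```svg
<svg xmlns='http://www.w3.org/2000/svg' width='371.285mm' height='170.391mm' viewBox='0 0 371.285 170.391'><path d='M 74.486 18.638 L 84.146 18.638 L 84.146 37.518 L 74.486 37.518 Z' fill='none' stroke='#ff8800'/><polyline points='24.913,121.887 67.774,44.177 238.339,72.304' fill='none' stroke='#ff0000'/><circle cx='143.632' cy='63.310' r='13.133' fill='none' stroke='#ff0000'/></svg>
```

1 u = 1 mm; y_m = 170.391 − y.

[1] `<path>` rectangle, #ff8800→cut S844 F1242: (74.486,151.753) → (84.146,151.753) → (84.146,132.873) → (74.486,132.873) → (74.486,151.753) (closed)

[2] `<polyline>` open polyline, #ff0000→score S628 F1613: (24.913,48.504) → (67.774,126.214) → (238.339,98.087)

[3] `<circle>` circle, #ff0000→score S628 F1613: (156.765,107.081) → (152.918,116.367) → (143.632,120.214) → (134.346,116.367) → (130.499,107.081) → (134.346,97.795) → (143.632,93.948) → (152.918,97.795) → (156.765,107.081) (closed)

; LightBurn 1.7.01
; GRBL device profile, absolute coords
G21
G90
G0 X74.486 Y151.753
M3 S844
G1 X84.146 Y151.753 F1242
G1 X84.146 Y132.873
G1 X74.486 Y132.873
G1 X74.486 Y151.753
G0 X24.913 Y48.504
M3 S628
G1 X67.774 Y126.214 F1613
G1 X238.339 Y98.087
G0 X156.765 Y107.081
M3 S628
G1 X152.918 Y116.367 F1613
G1 X143.632 Y120.214
G1 X134.346 Y116.367
G1 X130.499 Y107.081
G1 X134.346 Y97.795
G1 X143.632 Y93.948
G1 X152.918 Y97.795
G1 X156.765 Y107.081
M5
G0 X0.000 Y0.000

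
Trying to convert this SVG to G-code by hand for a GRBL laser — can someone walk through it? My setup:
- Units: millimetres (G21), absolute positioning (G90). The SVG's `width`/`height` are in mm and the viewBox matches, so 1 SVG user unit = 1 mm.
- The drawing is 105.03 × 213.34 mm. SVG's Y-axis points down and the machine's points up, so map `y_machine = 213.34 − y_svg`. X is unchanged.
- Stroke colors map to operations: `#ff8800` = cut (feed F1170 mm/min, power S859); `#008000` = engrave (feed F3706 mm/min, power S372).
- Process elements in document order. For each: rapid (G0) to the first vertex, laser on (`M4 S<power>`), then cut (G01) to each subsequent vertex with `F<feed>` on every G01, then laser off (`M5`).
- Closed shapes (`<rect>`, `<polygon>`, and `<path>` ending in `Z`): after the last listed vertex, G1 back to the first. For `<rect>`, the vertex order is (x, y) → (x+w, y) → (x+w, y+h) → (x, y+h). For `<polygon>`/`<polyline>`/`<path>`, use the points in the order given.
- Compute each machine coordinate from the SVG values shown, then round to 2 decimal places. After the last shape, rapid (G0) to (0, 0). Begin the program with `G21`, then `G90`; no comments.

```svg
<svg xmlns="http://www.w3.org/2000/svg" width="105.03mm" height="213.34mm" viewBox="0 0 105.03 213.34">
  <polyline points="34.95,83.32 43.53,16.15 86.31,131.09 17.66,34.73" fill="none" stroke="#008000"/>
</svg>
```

G21
G90
G0 X34.95 Y130.02
M4 S372
G01 X43.53 Y197.19 F3706
G01 X86.31 Y82.25 F3706
G01 X17.66 Y178.61 F3706
M5
G0 X0.00 Y0.00

1 u = 1 mm; y_m = 213.34 − y.

[1] `<polyline>` open polyline, #008000→engrave S372 F3706: (34.95,130.02) → (43.53,197.19) → (86.31,82.25) → (17.66,178.61)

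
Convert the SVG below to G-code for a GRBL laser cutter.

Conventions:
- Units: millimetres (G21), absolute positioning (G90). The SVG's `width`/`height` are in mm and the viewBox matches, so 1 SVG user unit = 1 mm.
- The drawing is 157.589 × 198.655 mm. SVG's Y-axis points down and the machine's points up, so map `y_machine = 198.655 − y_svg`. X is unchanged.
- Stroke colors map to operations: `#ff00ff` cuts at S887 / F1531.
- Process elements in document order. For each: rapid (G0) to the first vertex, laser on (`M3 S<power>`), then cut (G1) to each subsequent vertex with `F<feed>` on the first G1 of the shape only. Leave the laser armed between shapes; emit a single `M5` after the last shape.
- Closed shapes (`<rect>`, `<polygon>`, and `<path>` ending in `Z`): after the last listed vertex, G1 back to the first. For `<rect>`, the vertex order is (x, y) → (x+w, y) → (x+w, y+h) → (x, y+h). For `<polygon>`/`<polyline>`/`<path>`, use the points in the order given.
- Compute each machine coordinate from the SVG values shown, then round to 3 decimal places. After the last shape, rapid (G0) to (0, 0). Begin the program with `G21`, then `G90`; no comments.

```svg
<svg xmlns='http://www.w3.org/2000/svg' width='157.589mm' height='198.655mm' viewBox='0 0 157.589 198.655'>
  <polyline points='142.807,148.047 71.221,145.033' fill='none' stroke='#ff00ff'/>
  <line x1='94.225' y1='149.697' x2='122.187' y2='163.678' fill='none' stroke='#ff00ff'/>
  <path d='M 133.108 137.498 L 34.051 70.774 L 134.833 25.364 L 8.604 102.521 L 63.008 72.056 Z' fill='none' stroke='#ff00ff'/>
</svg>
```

viewBox `0 0 157.589 198.655` with mm width/height → 1 unit = 1 mm. Flip: y_m = 198.655 − y_svg.

**Shape 1** — `<polyline>` line segment, stroke `#ff00ff` → cut (S887, F1531). Machine vertices: (142.807,50.608) → (71.221,53.622). Open path.

**Shape 2** — `<line>` line segment, stroke `#ff00ff` → cut (S887, F1531). Machine vertices: (94.225,48.958) → (122.187,34.977). Open path.

**Shape 3** — `<path>` closed polygon, stroke `#ff00ff` → cut (S887, F1531). Machine vertices: (133.108,61.157) → (34.051,127.881) → (134.833,173.291) → (8.604,96.134) → (63.008,126.599) → (133.108,61.157). Closed: final G1 returns to the first vertex.

G21
G90
G0 X142.807 Y50.608
M3 S887
G1 X71.221 Y53.622 F1531
G0 X94.225 Y48.958
M3 S887
G1 X122.187 Y34.977 F1531
G0 X133.108 Y61.157
M3 S887
G1 X34.051 Y127.881 F1531
G1 X134.833 Y173.291
G1 X8.604 Y96.134
G1 X63.008 Y126.599
G1 X133.108 Y61.157
M5
G0 X0.000 Y0.000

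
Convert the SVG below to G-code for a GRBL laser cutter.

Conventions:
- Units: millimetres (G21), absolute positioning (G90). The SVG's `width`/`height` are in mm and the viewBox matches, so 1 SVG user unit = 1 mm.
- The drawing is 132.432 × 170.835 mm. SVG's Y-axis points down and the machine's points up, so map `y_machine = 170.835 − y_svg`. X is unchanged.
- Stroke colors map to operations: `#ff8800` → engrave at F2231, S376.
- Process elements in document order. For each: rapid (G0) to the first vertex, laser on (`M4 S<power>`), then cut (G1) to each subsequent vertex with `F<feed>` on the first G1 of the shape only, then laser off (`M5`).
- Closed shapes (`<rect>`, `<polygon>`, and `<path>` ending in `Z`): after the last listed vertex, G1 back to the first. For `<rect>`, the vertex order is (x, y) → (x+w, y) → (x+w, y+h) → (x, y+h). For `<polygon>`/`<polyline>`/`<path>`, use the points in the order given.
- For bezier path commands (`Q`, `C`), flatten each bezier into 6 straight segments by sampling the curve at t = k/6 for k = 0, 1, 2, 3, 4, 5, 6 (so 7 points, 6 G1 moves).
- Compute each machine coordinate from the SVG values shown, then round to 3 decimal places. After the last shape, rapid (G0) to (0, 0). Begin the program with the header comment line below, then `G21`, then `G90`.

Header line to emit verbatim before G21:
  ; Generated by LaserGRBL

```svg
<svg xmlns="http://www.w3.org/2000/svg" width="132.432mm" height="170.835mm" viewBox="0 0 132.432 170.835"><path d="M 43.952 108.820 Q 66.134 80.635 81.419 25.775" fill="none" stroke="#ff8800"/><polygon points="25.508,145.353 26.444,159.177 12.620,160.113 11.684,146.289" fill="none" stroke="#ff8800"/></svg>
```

; Generated by LaserGRBL
G21
G90
G0 X43.952 Y62.015
M4 S376
G1 X51.154 Y72.151 F2231
G1 X57.974 Y83.769
G1 X64.410 Y96.869
G1 X70.463 Y111.451
G1 X76.132 Y127.514
G1 X81.419 Y145.060
M5
G0 X25.508 Y25.482
M4 S376
G1 X26.444 Y11.658 F2231
G1 X12.620 Y10.722
G1 X11.684 Y24.546
G1 X25.508 Y25.482
M5
G0 X0.000 Y0.000

1 u = 1 mm; y_m = 170.835 − y.

[1] `<path>` quadratic bezier, #ff8800→engrave S376 F2231: (43.952,62.015) → (51.154,72.151) → (57.974,83.769) → (64.410,96.869) → (70.463,111.451) → (76.132,127.514) → (81.419,145.060)

[2] `<polygon>` regular polygon, #ff8800→engrave S376 F2231: (25.508,25.482) → (26.444,11.658) → (12.620,10.722) → (11.684,24.546) → (25.508,25.482) (closed)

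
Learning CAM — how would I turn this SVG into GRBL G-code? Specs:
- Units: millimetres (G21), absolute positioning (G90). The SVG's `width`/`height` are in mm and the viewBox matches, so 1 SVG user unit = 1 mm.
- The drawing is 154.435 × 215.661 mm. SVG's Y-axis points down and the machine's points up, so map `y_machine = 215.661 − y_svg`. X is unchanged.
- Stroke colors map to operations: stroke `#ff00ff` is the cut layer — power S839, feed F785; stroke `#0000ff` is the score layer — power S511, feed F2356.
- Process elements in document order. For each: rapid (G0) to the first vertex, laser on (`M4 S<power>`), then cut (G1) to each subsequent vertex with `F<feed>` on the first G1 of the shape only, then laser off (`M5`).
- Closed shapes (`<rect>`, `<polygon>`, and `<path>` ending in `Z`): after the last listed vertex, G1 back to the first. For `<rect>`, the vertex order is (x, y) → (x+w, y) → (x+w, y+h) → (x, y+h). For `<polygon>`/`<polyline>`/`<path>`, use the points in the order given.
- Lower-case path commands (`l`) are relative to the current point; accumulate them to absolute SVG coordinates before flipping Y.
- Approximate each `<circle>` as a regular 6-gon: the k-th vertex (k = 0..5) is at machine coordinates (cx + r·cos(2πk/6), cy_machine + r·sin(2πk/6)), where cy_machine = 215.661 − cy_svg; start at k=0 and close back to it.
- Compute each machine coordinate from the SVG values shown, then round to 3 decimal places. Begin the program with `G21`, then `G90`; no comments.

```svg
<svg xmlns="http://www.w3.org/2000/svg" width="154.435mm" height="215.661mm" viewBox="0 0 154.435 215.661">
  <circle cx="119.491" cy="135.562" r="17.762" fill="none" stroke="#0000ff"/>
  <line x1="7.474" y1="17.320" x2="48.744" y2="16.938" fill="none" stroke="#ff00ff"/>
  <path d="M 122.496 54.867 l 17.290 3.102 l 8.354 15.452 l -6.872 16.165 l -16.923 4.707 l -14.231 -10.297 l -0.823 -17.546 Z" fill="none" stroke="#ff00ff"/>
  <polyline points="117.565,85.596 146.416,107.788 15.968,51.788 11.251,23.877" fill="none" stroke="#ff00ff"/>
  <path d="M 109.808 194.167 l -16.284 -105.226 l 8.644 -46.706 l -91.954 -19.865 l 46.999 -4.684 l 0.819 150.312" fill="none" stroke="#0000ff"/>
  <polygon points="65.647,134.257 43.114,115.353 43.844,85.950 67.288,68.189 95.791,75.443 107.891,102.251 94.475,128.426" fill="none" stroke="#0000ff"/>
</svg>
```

G21
G90
G0 X137.253 Y80.099
M4 S511
G1 X128.372 Y95.481 F2356
G1 X110.610 Y95.481
G1 X101.729 Y80.099
G1 X110.610 Y64.717
G1 X128.372 Y64.717
G1 X137.253 Y80.099
M5
G0 X7.474 Y198.341
M4 S839
G1 X48.744 Y198.723 F785
M5
G0 X122.496 Y160.794
M4 S839
G1 X139.786 Y157.692 F785
G1 X148.140 Y142.240
G1 X141.268 Y126.075
G1 X124.345 Y121.368
G1 X110.114 Y131.665
G1 X109.291 Y149.211
G1 X122.496 Y160.794
M5
G0 X117.565 Y130.065
M4 S839
G1 X146.416 Y107.873 F785
G1 X15.968 Y163.873
G1 X11.251 Y191.784
M5
G0 X109.808 Y21.494
M4 S511
G1 X93.524 Y126.720 F2356
G1 X102.168 Y173.426
G1 X10.214 Y193.291
G1 X57.213 Y197.975
G1 X58.032 Y47.663
M5
G0 X65.647 Y81.404
M4 S511
G1 X43.114 Y100.308 F2356
G1 X43.844 Y129.711
G1 X67.288 Y147.472
G1 X95.791 Y140.218
G1 X107.891 Y113.410
G1 X94.475 Y87.235
G1 X65.647 Y81.404
M5

1 u = 1 mm; y_m = 215.661 − y.

[1] `<circle>` circle, #0000ff→score S511 F2356: (137.253,80.099) → (128.372,95.481) → (110.610,95.481) → (101.729,80.099) → (110.610,64.717) → (128.372,64.717) → (137.253,80.099) (closed)

[2] `<line>` line segment, #ff00ff→cut S839 F785: (7.474,198.341) → (48.744,198.723)

[3] `<path>` regular polygon, #ff00ff→cut S839 F785: (122.496,160.794) → (139.786,157.692) → (148.140,142.240) → (141.268,126.075) → (124.345,121.368) → (110.114,131.665) → (109.291,149.211) → (122.496,160.794) (closed)

[4] `<polyline>` open polyline, #ff00ff→cut S839 F785: (117.565,130.065) → (146.416,107.873) → (15.968,163.873) → (11.251,191.784)

[5] `<path>` open polyline, #0000ff→score S511 F2356: (109.808,21.494) → (93.524,126.720) → (102.168,173.426) → (10.214,193.291) → (57.213,197.975) → (58.032,47.663)

[6] `<polygon>` regular polygon, #0000ff→score S511 F2356: (65.647,81.404) → (43.114,100.308) → (43.844,129.711) → (67.288,147.472) → (95.791,140.218) → (107.891,113.410) → (94.475,87.235) → (65.647,81.404) (closed)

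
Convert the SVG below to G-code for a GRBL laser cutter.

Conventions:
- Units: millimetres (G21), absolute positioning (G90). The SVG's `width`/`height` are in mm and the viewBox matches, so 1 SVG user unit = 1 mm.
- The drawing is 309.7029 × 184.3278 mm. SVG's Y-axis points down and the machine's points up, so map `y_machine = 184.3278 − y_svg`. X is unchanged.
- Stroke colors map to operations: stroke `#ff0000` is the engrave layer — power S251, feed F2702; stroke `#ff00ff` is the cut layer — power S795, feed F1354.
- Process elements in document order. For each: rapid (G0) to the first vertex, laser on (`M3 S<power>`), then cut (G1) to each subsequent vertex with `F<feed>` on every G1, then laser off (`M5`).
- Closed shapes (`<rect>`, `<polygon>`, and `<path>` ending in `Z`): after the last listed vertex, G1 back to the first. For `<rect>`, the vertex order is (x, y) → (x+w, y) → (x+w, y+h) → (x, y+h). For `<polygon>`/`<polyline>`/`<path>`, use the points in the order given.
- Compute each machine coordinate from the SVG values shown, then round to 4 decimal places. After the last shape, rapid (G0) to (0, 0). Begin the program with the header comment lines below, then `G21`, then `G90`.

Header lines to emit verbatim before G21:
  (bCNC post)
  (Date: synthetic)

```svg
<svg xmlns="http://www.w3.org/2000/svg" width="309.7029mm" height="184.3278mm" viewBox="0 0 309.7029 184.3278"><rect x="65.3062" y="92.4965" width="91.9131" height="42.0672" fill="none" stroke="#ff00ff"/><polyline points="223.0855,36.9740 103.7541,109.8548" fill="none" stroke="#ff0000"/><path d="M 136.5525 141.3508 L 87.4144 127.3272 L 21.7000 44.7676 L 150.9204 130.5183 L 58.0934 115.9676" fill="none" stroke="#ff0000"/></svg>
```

(bCNC post)
(Date: synthetic)
G21
G90
G0 X65.3062 Y91.8313
M3 S795
G1 X157.2193 Y91.8313 F1354
G1 X157.2193 Y49.7641 F1354
G1 X65.3062 Y49.7641 F1354
G1 X65.3062 Y91.8313 F1354
M5
G0 X223.0855 Y147.3538
M3 S251
G1 X103.7541 Y74.4730 F2702
M5
G0 X136.5525 Y42.9770
M3 S251
G1 X87.4144 Y57.0006 F2702
G1 X21.7000 Y139.5602 F2702
G1 X150.9204 Y53.8095 F2702
G1 X58.0934 Y68.3602 F2702
M5
G0 X0.0000 Y0.0000

1 u = 1 mm; y_m = 184.3278 − y.

[1] `<rect>` rectangle, #ff00ff→cut S795 F1354: (65.3062,91.8313) → (157.2193,91.8313) → (157.2193,49.7641) → (65.3062,49.7641) → (65.3062,91.8313) (closed)

[2] `<polyline>` line segment, #ff0000→engrave S251 F2702: (223.0855,147.3538) → (103.7541,74.4730)

[3] `<path>` open polyline, #ff0000→engrave S251 F2702: (136.5525,42.9770) → (87.4144,57.0006) → (21.7000,139.5602) → (150.9204,53.8095) → (58.0934,68.3602)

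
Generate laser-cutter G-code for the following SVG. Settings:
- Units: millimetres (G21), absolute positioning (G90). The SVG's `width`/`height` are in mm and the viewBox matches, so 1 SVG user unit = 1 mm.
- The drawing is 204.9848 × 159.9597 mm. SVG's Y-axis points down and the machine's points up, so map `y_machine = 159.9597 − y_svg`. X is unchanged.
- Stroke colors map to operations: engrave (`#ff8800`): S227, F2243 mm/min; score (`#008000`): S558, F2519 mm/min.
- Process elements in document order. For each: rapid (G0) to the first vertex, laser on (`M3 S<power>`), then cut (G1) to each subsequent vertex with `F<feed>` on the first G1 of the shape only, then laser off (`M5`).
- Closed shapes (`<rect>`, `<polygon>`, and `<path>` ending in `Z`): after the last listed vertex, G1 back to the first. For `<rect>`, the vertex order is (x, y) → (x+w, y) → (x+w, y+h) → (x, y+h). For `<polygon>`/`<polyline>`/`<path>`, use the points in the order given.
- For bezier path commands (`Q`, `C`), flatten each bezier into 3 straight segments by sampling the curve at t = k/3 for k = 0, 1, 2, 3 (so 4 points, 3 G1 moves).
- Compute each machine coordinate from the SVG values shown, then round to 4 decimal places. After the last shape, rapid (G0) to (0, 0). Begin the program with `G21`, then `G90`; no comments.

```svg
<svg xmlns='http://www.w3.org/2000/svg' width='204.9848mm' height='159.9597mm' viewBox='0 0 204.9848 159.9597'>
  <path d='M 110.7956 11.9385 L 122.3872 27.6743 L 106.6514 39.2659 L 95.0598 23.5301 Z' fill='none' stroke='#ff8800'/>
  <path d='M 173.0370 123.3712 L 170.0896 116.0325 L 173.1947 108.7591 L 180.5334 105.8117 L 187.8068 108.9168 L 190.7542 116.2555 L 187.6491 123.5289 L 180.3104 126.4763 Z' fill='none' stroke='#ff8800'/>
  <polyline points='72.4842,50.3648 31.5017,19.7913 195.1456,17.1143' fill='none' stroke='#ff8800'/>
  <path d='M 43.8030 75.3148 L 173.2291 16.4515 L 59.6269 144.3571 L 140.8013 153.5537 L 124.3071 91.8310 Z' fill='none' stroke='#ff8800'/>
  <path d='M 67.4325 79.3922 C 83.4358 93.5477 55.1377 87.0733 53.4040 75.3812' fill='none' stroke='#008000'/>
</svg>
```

G21
G90
G0 X110.7956 Y148.0212
M3 S227
G1 X122.3872 Y132.2854 F2243
G1 X106.6514 Y120.6938
G1 X95.0598 Y136.4296
G1 X110.7956 Y148.0212
M5
G0 X173.0370 Y36.5885
M3 S227
G1 X170.0896 Y43.9272 F2243
G1 X173.1947 Y51.2006
G1 X180.5334 Y54.1480
G1 X187.8068 Y51.0429
G1 X190.7542 Y43.7042
G1 X187.6491 Y36.4308
G1 X180.3104 Y33.4834
G1 X173.0370 Y36.5885
M5
G0 X72.4842 Y109.5949
M3 S227
G1 X31.5017 Y140.1684 F2243
G1 X195.1456 Y142.8454
M5
G0 X43.8030 Y84.6449
M3 S227
G1 X173.2291 Y143.5082 F2243
G1 X59.6269 Y15.6026
G1 X140.8013 Y6.4060
G1 X124.3071 Y68.1287
G1 X43.8030 Y84.6449
M5
G0 X67.4325 Y80.5675
M3 S558
G1 X71.2933 Y72.7178 F2519
G1 X61.3678 Y75.1965
G1 X53.4040 Y84.5785
M5
G0 X0.0000 Y0.0000

Since the viewBox matches the mm dimensions, user units are millimetres directly. The only transform is the Y-flip y_m = 159.9597 − y_svg.

Shape 1 is a regular polygon drawn with `<path>`. Its stroke #ff8800 means engrave at S227, F2243. After flipping Y the toolpath is (110.7956,148.0212) → (122.3872,132.2854) → (106.6514,120.6938) → (95.0598,136.4296) → (110.7956,148.0212), returning to the start.

Shape 2 is a regular polygon drawn with `<path>`. Its stroke #ff8800 means engrave at S227, F2243. After flipping Y the toolpath is (173.0370,36.5885) → (170.0896,43.9272) → (173.1947,51.2006) → (180.5334,54.1480) → (187.8068,51.0429) → (190.7542,43.7042) → (187.6491,36.4308) → (180.3104,33.4834) → (173.0370,36.5885), returning to the start.

Shape 3 is a open polyline drawn with `<polyline>`. Its stroke #ff8800 means engrave at S227, F2243. After flipping Y the toolpath is (72.4842,109.5949) → (31.5017,140.1684) → (195.1456,142.8454).

Shape 4 is a closed polygon drawn with `<path>`. Its stroke #ff8800 means engrave at S227, F2243. After flipping Y the toolpath is (43.8030,84.6449) → (173.2291,143.5082) → (59.6269,15.6026) → (140.8013,6.4060) → (124.3071,68.1287) → (43.8030,84.6449), returning to the start.

Shape 5 is a cubic bezier drawn with `<path>`. Its stroke #008000 means score at S558, F2519. After flipping Y the toolpath is (67.4325,80.5675) → (71.2933,72.7178) → (61.3678,75.1965) → (53.4040,84.5785).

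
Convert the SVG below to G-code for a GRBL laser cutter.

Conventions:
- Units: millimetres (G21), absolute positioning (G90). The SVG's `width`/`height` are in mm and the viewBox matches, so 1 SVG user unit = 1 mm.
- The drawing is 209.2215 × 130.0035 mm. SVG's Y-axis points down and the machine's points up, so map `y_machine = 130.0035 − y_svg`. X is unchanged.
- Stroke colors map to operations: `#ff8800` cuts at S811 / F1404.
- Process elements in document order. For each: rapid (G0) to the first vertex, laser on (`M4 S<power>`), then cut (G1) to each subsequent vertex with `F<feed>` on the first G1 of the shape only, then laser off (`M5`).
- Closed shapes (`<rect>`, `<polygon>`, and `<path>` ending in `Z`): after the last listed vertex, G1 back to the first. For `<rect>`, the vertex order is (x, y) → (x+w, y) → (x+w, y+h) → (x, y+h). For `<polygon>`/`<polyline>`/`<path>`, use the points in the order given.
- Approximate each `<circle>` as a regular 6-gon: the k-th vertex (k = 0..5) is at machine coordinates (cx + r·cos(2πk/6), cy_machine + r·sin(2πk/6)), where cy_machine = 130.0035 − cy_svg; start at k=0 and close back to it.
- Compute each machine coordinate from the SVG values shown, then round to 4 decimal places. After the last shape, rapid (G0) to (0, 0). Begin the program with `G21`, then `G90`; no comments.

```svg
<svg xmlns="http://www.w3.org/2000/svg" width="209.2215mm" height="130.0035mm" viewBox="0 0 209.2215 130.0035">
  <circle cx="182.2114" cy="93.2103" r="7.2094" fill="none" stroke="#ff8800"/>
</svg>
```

G21
G90
G0 X189.4208 Y36.7932
M4 S811
G1 X185.8161 Y43.0367 F1404
G1 X178.6067 Y43.0367
G1 X175.0020 Y36.7932
G1 X178.6067 Y30.5497
G1 X185.8161 Y30.5497
G1 X189.4208 Y36.7932
M5
G0 X0.0000 Y0.0000

viewBox `0 0 209.2215 130.0035` with mm width/height → 1 unit = 1 mm. Flip: y_m = 130.0035 − y_svg.

**Shape 1** — `<circle>` circle, stroke `#ff8800` → cut (S811, F1404). Machine vertices: (189.4208,36.7932) → (185.8161,43.0367) → (178.6067,43.0367) → (175.0020,36.7932) → (178.6067,30.5497) → (185.8161,30.5497) → (189.4208,36.7932). Closed: final G1 returns to the first vertex.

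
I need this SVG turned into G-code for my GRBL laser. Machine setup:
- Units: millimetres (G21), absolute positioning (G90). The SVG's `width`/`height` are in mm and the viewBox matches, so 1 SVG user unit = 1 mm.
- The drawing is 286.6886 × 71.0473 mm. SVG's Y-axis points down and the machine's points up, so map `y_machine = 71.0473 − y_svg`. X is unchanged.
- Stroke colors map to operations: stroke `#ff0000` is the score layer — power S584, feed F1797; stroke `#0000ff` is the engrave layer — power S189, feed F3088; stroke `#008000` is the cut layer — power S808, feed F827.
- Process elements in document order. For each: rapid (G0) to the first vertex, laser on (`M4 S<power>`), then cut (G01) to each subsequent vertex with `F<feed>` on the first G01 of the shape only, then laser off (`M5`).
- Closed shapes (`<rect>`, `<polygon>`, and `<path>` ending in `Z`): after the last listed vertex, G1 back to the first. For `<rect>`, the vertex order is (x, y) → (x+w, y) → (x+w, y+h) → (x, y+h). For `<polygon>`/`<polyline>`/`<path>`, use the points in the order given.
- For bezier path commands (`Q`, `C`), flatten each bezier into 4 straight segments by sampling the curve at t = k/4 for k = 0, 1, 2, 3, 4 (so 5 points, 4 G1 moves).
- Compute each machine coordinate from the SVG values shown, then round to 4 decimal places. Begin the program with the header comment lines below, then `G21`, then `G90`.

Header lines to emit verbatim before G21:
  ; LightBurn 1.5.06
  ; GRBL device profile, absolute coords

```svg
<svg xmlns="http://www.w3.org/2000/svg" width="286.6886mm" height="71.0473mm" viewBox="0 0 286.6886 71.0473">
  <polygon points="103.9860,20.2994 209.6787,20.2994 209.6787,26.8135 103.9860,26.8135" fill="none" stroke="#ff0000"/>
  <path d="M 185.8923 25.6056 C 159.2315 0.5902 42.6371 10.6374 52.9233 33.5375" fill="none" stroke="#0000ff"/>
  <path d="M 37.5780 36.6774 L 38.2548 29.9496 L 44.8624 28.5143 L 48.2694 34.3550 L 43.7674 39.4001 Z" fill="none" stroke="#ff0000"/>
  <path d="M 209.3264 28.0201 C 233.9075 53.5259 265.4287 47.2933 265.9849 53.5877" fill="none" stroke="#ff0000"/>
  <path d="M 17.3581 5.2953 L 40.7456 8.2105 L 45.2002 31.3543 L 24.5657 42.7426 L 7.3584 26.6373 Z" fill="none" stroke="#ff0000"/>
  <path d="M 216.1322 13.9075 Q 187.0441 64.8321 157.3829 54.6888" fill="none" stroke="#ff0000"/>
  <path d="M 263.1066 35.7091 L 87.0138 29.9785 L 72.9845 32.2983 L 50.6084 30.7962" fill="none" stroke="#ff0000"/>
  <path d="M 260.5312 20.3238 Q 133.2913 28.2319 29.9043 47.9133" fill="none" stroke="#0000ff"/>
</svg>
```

Since the viewBox matches the mm dimensions, user units are millimetres directly. The only transform is the Y-flip y_m = 71.0473 − y_svg.

Shape 1 is a rectangle drawn with `<polygon>`. Its stroke #ff0000 means score at S584, F1797. After flipping Y the toolpath is (103.9860,50.7479) → (209.6787,50.7479) → (209.6787,44.2338) → (103.9860,44.2338) → (103.9860,50.7479), returning to the start.

Shape 2 is a cubic bezier drawn with `<path>`. Its stroke #0000ff means engrave at S189, F3088. After flipping Y the toolpath is (185.8923,45.4417) → (152.4219,57.9760) → (105.5527,59.4441) → (65.6110,51.9279) → (52.9233,37.5098).

Shape 3 is a regular polygon drawn with `<path>`. Its stroke #ff0000 means score at S584, F1797. After flipping Y the toolpath is (37.5780,34.3699) → (38.2548,41.0977) → (44.8624,42.5330) → (48.2694,36.6923) → (43.7674,31.6472) → (37.5780,34.3699), returning to the start.

Shape 4 is a cubic bezier drawn with `<path>`. Its stroke #ff0000 means score at S584, F1797. After flipping Y the toolpath is (209.3264,43.0272) → (228.4712,29.1572) → (246.6650,23.0391) → (260.3541,20.5232) → (265.9849,17.4596).

Shape 5 is a regular polygon drawn with `<path>`. Its stroke #ff0000 means score at S584, F1797. After flipping Y the toolpath is (17.3581,65.7520) → (40.7456,62.8368) → (45.2002,39.6930) → (24.5657,28.3047) → (7.3584,44.4100) → (17.3581,65.7520), returning to the start.

Shape 6 is a quadratic bezier drawn with `<path>`. Its stroke #ff0000 means score at S584, F1797. After flipping Y the toolpath is (216.1322,57.1398) → (201.5523,35.4942) → (186.9008,21.4822) → (172.1777,15.1036) → (157.3829,16.3585).

Shape 7 is a open polyline drawn with `<path>`. Its stroke #ff0000 means score at S584, F1797. After flipping Y the toolpath is (263.1066,35.3382) → (87.0138,41.0688) → (72.9845,38.7490) → (50.6084,40.2511).

Shape 8 is a quadratic bezier drawn with `<path>`. Its stroke #0000ff means engrave at S189, F3088. After flipping Y the toolpath is (260.5312,50.7235) → (198.4021,46.0336) → (139.2545,39.8721) → (83.0886,32.2389) → (29.9043,23.1340).

; LightBurn 1.5.06
; GRBL device profile, absolute coords
G21
G90
G0 X103.9860 Y50.7479
M4 S584
G01 X209.6787 Y50.7479 F1797
G01 X209.6787 Y44.2338
G01 X103.9860 Y44.2338
G01 X103.9860 Y50.7479
M5
G0 X185.8923 Y45.4417
M4 S189
G01 X152.4219 Y57.9760 F3088
G01 X105.5527 Y59.4441
G01 X65.6110 Y51.9279
G01 X52.9233 Y37.5098
M5
G0 X37.5780 Y34.3699
M4 S584
G01 X38.2548 Y41.0977 F1797
G01 X44.8624 Y42.5330
G01 X48.2694 Y36.6923
G01 X43.7674 Y31.6472
G01 X37.5780 Y34.3699
M5
G0 X209.3264 Y43.0272
M4 S584
G01 X228.4712 Y29.1572 F1797
G01 X246.6650 Y23.0391
G01 X260.3541 Y20.5232
G01 X265.9849 Y17.4596
M5
G0 X17.3581 Y65.7520
M4 S584
G01 X40.7456 Y62.8368 F1797
G01 X45.2002 Y39.6930
G01 X24.5657 Y28.3047
G01 X7.3584 Y44.4100
G01 X17.3581 Y65.7520
M5
G0 X216.1322 Y57.1398
M4 S584
G01 X201.5523 Y35.4942 F1797
G01 X186.9008 Y21.4822
G01 X172.1777 Y15.1036
G01 X157.3829 Y16.3585
M5
G0 X263.1066 Y35.3382
M4 S584
G01 X87.0138 Y41.0688 F1797
G01 X72.9845 Y38.7490
G01 X50.6084 Y40.2511
M5
G0 X260.5312 Y50.7235
M4 S189
G01 X198.4021 Y46.0336 F3088
G01 X139.2545 Y39.8721
G01 X83.0886 Y32.2389
G01 X29.9043 Y23.1340
M5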